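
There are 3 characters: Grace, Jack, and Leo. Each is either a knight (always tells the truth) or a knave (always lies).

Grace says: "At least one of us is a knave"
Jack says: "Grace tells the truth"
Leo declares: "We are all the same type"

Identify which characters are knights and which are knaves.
Grace is a knight.
Jack is a knight.
Leo is a knave.

Verification:
- Grace (knight) says "At least one of us is a knave" - this is TRUE because Leo is a knave.
- Jack (knight) says "Grace tells the truth" - this is TRUE because Grace is a knight.
- Leo (knave) says "We are all the same type" - this is FALSE (a lie) because Grace and Jack are knights and Leo is a knave.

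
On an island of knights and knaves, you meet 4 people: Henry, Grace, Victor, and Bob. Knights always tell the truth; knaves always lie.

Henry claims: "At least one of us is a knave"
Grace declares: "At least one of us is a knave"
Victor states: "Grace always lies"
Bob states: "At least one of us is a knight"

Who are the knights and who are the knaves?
Henry is a knight.
Grace is a knight.
Victor is a knave.
Bob is a knight.

Verification:
- Henry (knight) says "At least one of us is a knave" - this is TRUE because Victor is a knave.
- Grace (knight) says "At least one of us is a knave" - this is TRUE because Victor is a knave.
- Victor (knave) says "Grace always lies" - this is FALSE (a lie) because Grace is a knight.
- Bob (knight) says "At least one of us is a knight" - this is TRUE because Henry, Grace, and Bob are knights.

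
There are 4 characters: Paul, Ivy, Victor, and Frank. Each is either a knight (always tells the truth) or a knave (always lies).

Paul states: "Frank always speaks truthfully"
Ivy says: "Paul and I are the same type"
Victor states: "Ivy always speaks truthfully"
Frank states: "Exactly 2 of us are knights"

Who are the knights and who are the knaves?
Paul is a knight.
Ivy is a knave.
Victor is a knave.
Frank is a knight.

Verification:
- Paul (knight) says "Frank always speaks truthfully" - this is TRUE because Frank is a knight.
- Ivy (knave) says "Paul and I are the same type" - this is FALSE (a lie) because Ivy is a knave and Paul is a knight.
- Victor (knave) says "Ivy always speaks truthfully" - this is FALSE (a lie) because Ivy is a knave.
- Frank (knight) says "Exactly 2 of us are knights" - this is TRUE because there are 2 knights.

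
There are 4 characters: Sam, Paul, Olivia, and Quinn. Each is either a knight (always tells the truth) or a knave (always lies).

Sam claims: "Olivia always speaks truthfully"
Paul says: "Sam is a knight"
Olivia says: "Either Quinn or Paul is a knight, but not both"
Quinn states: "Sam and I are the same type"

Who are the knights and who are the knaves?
Sam is a knight.
Paul is a knight.
Olivia is a knight.
Quinn is a knave.

Verification:
- Sam (knight) says "Olivia always speaks truthfully" - this is TRUE because Olivia is a knight.
- Paul (knight) says "Sam is a knight" - this is TRUE because Sam is a knight.
- Olivia (knight) says "Either Quinn or Paul is a knight, but not both" - this is TRUE because Quinn is a knave and Paul is a knight.
- Quinn (knave) says "Sam and I are the same type" - this is FALSE (a lie) because Quinn is a knave and Sam is a knight.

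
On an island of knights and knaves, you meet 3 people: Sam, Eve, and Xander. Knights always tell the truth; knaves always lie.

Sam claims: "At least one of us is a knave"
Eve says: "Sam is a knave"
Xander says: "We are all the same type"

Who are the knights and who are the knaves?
Sam is a knight.
Eve is a knave.
Xander is a knave.

Verification:
- Sam (knight) says "At least one of us is a knave" - this is TRUE because Eve and Xander are knaves.
- Eve (knave) says "Sam is a knave" - this is FALSE (a lie) because Sam is a knight.
- Xander (knave) says "We are all the same type" - this is FALSE (a lie) because Sam is a knight and Eve and Xander are knaves.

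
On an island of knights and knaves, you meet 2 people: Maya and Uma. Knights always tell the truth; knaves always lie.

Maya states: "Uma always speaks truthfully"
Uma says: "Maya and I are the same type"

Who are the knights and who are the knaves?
Maya is a knight.
Uma is a knight.

Verification:
- Maya (knight) says "Uma always speaks truthfully" - this is TRUE because Uma is a knight.
- Uma (knight) says "Maya and I are the same type" - this is TRUE because Uma is a knight and Maya is a knight.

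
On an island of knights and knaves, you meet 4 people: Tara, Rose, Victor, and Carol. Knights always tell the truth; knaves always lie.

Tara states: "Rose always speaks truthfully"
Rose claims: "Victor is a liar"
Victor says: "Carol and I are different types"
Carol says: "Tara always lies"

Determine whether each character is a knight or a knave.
Tara is a knight.
Rose is a knight.
Victor is a knave.
Carol is a knave.

Verification:
- Tara (knight) says "Rose always speaks truthfully" - this is TRUE because Rose is a knight.
- Rose (knight) says "Victor is a liar" - this is TRUE because Victor is a knave.
- Victor (knave) says "Carol and I are different types" - this is FALSE (a lie) because Victor is a knave and Carol is a knave.
- Carol (knave) says "Tara always lies" - this is FALSE (a lie) because Tara is a knight.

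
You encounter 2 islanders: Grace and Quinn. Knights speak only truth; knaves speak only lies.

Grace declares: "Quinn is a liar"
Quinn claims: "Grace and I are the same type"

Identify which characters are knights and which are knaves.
Grace is a knight.
Quinn is a knave.

Verification:
- Grace (knight) says "Quinn is a liar" - this is TRUE because Quinn is a knave.
- Quinn (knave) says "Grace and I are the same type" - this is FALSE (a lie) because Quinn is a knave and Grace is a knight.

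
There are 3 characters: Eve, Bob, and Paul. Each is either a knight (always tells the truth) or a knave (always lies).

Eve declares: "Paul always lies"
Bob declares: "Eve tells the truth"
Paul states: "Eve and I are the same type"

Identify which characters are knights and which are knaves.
Eve is a knight.
Bob is a knight.
Paul is a knave.

Verification:
- Eve (knight) says "Paul always lies" - this is TRUE because Paul is a knave.
- Bob (knight) says "Eve tells the truth" - this is TRUE because Eve is a knight.
- Paul (knave) says "Eve and I are the same type" - this is FALSE (a lie) because Paul is a knave and Eve is a knight.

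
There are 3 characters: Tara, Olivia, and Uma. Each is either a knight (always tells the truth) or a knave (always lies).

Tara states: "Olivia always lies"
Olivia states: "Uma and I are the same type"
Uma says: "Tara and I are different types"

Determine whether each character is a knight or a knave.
Tara is a knave.
Olivia is a knight.
Uma is a knight.

Verification:
- Tara (knave) says "Olivia always lies" - this is FALSE (a lie) because Olivia is a knight.
- Olivia (knight) says "Uma and I are the same type" - this is TRUE because Olivia is a knight and Uma is a knight.
- Uma (knight) says "Tara and I are different types" - this is TRUE because Uma is a knight and Tara is a knave.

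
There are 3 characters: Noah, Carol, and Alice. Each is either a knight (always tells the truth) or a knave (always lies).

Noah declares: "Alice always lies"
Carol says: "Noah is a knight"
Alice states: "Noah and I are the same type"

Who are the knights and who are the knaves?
Noah is a knight.
Carol is a knight.
Alice is a knave.

Verification:
- Noah (knight) says "Alice always lies" - this is TRUE because Alice is a knave.
- Carol (knight) says "Noah is a knight" - this is TRUE because Noah is a knight.
- Alice (knave) says "Noah and I are the same type" - this is FALSE (a lie) because Alice is a knave and Noah is a knight.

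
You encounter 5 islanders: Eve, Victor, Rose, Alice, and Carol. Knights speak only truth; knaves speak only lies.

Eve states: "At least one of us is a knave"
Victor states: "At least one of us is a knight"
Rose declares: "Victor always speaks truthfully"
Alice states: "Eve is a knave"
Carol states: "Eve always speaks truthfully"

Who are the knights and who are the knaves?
Eve is a knight.
Victor is a knight.
Rose is a knight.
Alice is a knave.
Carol is a knight.

Verification:
- Eve (knight) says "At least one of us is a knave" - this is TRUE because Alice is a knave.
- Victor (knight) says "At least one of us is a knight" - this is TRUE because Eve, Victor, Rose, and Carol are knights.
- Rose (knight) says "Victor always speaks truthfully" - this is TRUE because Victor is a knight.
- Alice (knave) says "Eve is a knave" - this is FALSE (a lie) because Eve is a knight.
- Carol (knight) says "Eve always speaks truthfully" - this is TRUE because Eve is a knight.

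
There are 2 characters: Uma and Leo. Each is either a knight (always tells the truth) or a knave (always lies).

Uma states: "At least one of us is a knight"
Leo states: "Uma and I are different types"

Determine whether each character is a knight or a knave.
Uma is a knave.
Leo is a knave.

Verification:
- Uma (knave) says "At least one of us is a knight" - this is FALSE (a lie) because no one is a knight.
- Leo (knave) says "Uma and I are different types" - this is FALSE (a lie) because Leo is a knave and Uma is a knave.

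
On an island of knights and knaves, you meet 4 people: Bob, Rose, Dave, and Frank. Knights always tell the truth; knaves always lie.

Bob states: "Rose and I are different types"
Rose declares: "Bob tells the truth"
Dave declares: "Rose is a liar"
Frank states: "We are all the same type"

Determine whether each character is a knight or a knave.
Bob is a knave.
Rose is a knave.
Dave is a knight.
Frank is a knave.

Verification:
- Bob (knave) says "Rose and I are different types" - this is FALSE (a lie) because Bob is a knave and Rose is a knave.
- Rose (knave) says "Bob tells the truth" - this is FALSE (a lie) because Bob is a knave.
- Dave (knight) says "Rose is a liar" - this is TRUE because Rose is a knave.
- Frank (knave) says "We are all the same type" - this is FALSE (a lie) because Dave is a knight and Bob, Rose, and Frank are knaves.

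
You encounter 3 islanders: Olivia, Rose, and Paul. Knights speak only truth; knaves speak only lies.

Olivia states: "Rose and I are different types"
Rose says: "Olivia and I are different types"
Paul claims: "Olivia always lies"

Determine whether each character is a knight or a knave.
Olivia is a knave.
Rose is a knave.
Paul is a knight.

Verification:
- Olivia (knave) says "Rose and I are different types" - this is FALSE (a lie) because Olivia is a knave and Rose is a knave.
- Rose (knave) says "Olivia and I are different types" - this is FALSE (a lie) because Rose is a knave and Olivia is a knave.
- Paul (knight) says "Olivia always lies" - this is TRUE because Olivia is a knave.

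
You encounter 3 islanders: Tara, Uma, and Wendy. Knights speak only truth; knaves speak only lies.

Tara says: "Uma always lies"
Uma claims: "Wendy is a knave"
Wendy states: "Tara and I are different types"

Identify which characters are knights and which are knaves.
Tara is a knave.
Uma is a knight.
Wendy is a knave.

Verification:
- Tara (knave) says "Uma always lies" - this is FALSE (a lie) because Uma is a knight.
- Uma (knight) says "Wendy is a knave" - this is TRUE because Wendy is a knave.
- Wendy (knave) says "Tara and I are different types" - this is FALSE (a lie) because Wendy is a knave and Tara is a knave.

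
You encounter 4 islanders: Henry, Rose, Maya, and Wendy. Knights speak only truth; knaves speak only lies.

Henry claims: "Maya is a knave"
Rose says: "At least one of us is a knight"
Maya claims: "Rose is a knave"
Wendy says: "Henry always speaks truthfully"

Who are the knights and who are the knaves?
Henry is a knight.
Rose is a knight.
Maya is a knave.
Wendy is a knight.

Verification:
- Henry (knight) says "Maya is a knave" - this is TRUE because Maya is a knave.
- Rose (knight) says "At least one of us is a knight" - this is TRUE because Henry, Rose, and Wendy are knights.
- Maya (knave) says "Rose is a knave" - this is FALSE (a lie) because Rose is a knight.
- Wendy (knight) says "Henry always speaks truthfully" - this is TRUE because Henry is a knight.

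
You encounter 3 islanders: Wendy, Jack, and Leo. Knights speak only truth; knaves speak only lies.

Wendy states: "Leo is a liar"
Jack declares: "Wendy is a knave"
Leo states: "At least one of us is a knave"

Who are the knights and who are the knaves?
Wendy is a knave.
Jack is a knight.
Leo is a knight.

Verification:
- Wendy (knave) says "Leo is a liar" - this is FALSE (a lie) because Leo is a knight.
- Jack (knight) says "Wendy is a knave" - this is TRUE because Wendy is a knave.
- Leo (knight) says "At least one of us is a knave" - this is TRUE because Wendy is a knave.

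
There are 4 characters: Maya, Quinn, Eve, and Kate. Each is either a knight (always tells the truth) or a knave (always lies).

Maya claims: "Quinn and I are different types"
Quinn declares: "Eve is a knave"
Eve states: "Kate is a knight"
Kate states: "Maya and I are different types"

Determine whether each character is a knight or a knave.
Maya is a knave.
Quinn is a knave.
Eve is a knight.
Kate is a knight.

Verification:
- Maya (knave) says "Quinn and I are different types" - this is FALSE (a lie) because Maya is a knave and Quinn is a knave.
- Quinn (knave) says "Eve is a knave" - this is FALSE (a lie) because Eve is a knight.
- Eve (knight) says "Kate is a knight" - this is TRUE because Kate is a knight.
- Kate (knight) says "Maya and I are different types" - this is TRUE because Kate is a knight and Maya is a knave.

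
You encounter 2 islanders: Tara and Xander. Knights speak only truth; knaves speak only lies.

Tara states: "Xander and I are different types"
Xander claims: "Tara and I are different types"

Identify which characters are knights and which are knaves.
Tara is a knave.
Xander is a knave.

Verification:
- Tara (knave) says "Xander and I are different types" - this is FALSE (a lie) because Tara is a knave and Xander is a knave.
- Xander (knave) says "Tara and I are different types" - this is FALSE (a lie) because Xander is a knave and Tara is a knave.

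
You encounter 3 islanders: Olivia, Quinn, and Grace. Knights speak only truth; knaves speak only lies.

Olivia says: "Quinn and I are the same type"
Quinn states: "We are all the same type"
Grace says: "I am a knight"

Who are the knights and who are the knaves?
Olivia is a knight.
Quinn is a knight.
Grace is a knight.

Verification:
- Olivia (knight) says "Quinn and I are the same type" - this is TRUE because Olivia is a knight and Quinn is a knight.
- Quinn (knight) says "We are all the same type" - this is TRUE because Olivia, Quinn, and Grace are knights.
- Grace (knight) says "I am a knight" - this is TRUE because Grace is a knight.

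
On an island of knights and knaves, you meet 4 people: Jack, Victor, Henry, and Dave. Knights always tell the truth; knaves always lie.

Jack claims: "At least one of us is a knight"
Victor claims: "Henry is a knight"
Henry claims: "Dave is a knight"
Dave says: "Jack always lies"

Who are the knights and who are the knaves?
Jack is a knight.
Victor is a knave.
Henry is a knave.
Dave is a knave.

Verification:
- Jack (knight) says "At least one of us is a knight" - this is TRUE because Jack is a knight.
- Victor (knave) says "Henry is a knight" - this is FALSE (a lie) because Henry is a knave.
- Henry (knave) says "Dave is a knight" - this is FALSE (a lie) because Dave is a knave.
- Dave (knave) says "Jack always lies" - this is FALSE (a lie) because Jack is a knight.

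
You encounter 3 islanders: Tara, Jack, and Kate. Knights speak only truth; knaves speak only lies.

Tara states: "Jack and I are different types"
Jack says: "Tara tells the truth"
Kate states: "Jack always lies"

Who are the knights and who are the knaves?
Tara is a knave.
Jack is a knave.
Kate is a knight.

Verification:
- Tara (knave) says "Jack and I are different types" - this is FALSE (a lie) because Tara is a knave and Jack is a knave.
- Jack (knave) says "Tara tells the truth" - this is FALSE (a lie) because Tara is a knave.
- Kate (knight) says "Jack always lies" - this is TRUE because Jack is a knave.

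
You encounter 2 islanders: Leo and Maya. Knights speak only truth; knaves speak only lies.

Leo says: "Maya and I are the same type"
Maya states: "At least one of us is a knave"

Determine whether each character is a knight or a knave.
Leo is a knave.
Maya is a knight.

Verification:
- Leo (knave) says "Maya and I are the same type" - this is FALSE (a lie) because Leo is a knave and Maya is a knight.
- Maya (knight) says "At least one of us is a knave" - this is TRUE because Leo is a knave.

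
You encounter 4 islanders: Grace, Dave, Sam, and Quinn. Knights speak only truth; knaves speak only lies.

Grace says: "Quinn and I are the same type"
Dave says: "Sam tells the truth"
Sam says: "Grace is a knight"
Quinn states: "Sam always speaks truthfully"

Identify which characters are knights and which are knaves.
Grace is a knight.
Dave is a knight.
Sam is a knight.
Quinn is a knight.

Verification:
- Grace (knight) says "Quinn and I are the same type" - this is TRUE because Grace is a knight and Quinn is a knight.
- Dave (knight) says "Sam tells the truth" - this is TRUE because Sam is a knight.
- Sam (knight) says "Grace is a knight" - this is TRUE because Grace is a knight.
- Quinn (knight) says "Sam always speaks truthfully" - this is TRUE because Sam is a knight.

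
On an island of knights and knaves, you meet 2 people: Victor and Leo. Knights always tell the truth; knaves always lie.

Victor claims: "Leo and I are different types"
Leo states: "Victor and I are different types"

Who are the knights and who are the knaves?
Victor is a knave.
Leo is a knave.

Verification:
- Victor (knave) says "Leo and I are different types" - this is FALSE (a lie) because Victor is a knave and Leo is a knave.
- Leo (knave) says "Victor and I are different types" - this is FALSE (a lie) because Leo is a knave and Victor is a knave.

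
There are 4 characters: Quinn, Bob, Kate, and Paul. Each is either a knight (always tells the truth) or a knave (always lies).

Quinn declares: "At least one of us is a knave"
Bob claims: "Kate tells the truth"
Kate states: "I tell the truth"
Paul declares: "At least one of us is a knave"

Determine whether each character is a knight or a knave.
Quinn is a knight.
Bob is a knave.
Kate is a knave.
Paul is a knight.

Verification:
- Quinn (knight) says "At least one of us is a knave" - this is TRUE because Bob and Kate are knaves.
- Bob (knave) says "Kate tells the truth" - this is FALSE (a lie) because Kate is a knave.
- Kate (knave) says "I tell the truth" - this is FALSE (a lie) because Kate is a knave.
- Paul (knight) says "At least one of us is a knave" - this is TRUE because Bob and Kate are knaves.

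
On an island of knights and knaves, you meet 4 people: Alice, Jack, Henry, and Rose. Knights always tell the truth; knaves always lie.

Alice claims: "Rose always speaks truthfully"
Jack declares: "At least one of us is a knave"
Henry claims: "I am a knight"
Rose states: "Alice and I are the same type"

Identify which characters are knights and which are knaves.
Alice is a knight.
Jack is a knight.
Henry is a knave.
Rose is a knight.

Verification:
- Alice (knight) says "Rose always speaks truthfully" - this is TRUE because Rose is a knight.
- Jack (knight) says "At least one of us is a knave" - this is TRUE because Henry is a knave.
- Henry (knave) says "I am a knight" - this is FALSE (a lie) because Henry is a knave.
- Rose (knight) says "Alice and I are the same type" - this is TRUE because Rose is a knight and Alice is a knight.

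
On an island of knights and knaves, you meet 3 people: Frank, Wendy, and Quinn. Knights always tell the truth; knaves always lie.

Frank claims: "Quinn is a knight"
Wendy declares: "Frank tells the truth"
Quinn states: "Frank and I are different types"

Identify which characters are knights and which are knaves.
Frank is a knave.
Wendy is a knave.
Quinn is a knave.

Verification:
- Frank (knave) says "Quinn is a knight" - this is FALSE (a lie) because Quinn is a knave.
- Wendy (knave) says "Frank tells the truth" - this is FALSE (a lie) because Frank is a knave.
- Quinn (knave) says "Frank and I are different types" - this is FALSE (a lie) because Quinn is a knave and Frank is a knave.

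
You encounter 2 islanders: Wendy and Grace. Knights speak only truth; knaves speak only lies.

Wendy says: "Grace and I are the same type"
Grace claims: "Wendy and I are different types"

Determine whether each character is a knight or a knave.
Wendy is a knave.
Grace is a knight.

Verification:
- Wendy (knave) says "Grace and I are the same type" - this is FALSE (a lie) because Wendy is a knave and Grace is a knight.
- Grace (knight) says "Wendy and I are different types" - this is TRUE because Grace is a knight and Wendy is a knave.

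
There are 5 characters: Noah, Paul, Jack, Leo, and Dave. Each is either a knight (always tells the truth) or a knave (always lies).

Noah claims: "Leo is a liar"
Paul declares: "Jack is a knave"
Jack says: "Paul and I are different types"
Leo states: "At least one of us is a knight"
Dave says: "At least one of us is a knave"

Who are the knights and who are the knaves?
Noah is a knave.
Paul is a knave.
Jack is a knight.
Leo is a knight.
Dave is a knight.

Verification:
- Noah (knave) says "Leo is a liar" - this is FALSE (a lie) because Leo is a knight.
- Paul (knave) says "Jack is a knave" - this is FALSE (a lie) because Jack is a knight.
- Jack (knight) says "Paul and I are different types" - this is TRUE because Jack is a knight and Paul is a knave.
- Leo (knight) says "At least one of us is a knight" - this is TRUE because Jack, Leo, and Dave are knights.
- Dave (knight) says "At least one of us is a knave" - this is TRUE because Noah and Paul are knaves.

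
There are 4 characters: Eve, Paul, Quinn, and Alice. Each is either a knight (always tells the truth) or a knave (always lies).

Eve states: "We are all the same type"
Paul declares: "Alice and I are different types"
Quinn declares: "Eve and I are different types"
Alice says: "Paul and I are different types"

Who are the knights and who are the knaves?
Eve is a knave.
Paul is a knave.
Quinn is a knight.
Alice is a knave.

Verification:
- Eve (knave) says "We are all the same type" - this is FALSE (a lie) because Quinn is a knight and Eve, Paul, and Alice are knaves.
- Paul (knave) says "Alice and I are different types" - this is FALSE (a lie) because Paul is a knave and Alice is a knave.
- Quinn (knight) says "Eve and I are different types" - this is TRUE because Quinn is a knight and Eve is a knave.
- Alice (knave) says "Paul and I are different types" - this is FALSE (a lie) because Alice is a knave and Paul is a knave.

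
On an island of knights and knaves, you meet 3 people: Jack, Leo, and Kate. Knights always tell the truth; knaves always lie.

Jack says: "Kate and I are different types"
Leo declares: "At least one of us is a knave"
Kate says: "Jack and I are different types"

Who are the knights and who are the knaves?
Jack is a knave.
Leo is a knight.
Kate is a knave.

Verification:
- Jack (knave) says "Kate and I are different types" - this is FALSE (a lie) because Jack is a knave and Kate is a knave.
- Leo (knight) says "At least one of us is a knave" - this is TRUE because Jack and Kate are knaves.
- Kate (knave) says "Jack and I are different types" - this is FALSE (a lie) because Kate is a knave and Jack is a knave.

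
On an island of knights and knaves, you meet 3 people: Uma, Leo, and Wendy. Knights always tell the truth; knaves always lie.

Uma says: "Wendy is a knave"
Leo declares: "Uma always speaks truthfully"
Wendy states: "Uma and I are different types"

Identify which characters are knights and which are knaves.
Uma is a knave.
Leo is a knave.
Wendy is a knight.

Verification:
- Uma (knave) says "Wendy is a knave" - this is FALSE (a lie) because Wendy is a knight.
- Leo (knave) says "Uma always speaks truthfully" - this is FALSE (a lie) because Uma is a knave.
- Wendy (knight) says "Uma and I are different types" - this is TRUE because Wendy is a knight and Uma is a knave.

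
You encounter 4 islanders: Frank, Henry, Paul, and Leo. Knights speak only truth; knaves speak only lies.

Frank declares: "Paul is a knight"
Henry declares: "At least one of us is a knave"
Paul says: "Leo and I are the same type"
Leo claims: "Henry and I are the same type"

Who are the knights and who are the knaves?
Frank is a knave.
Henry is a knight.
Paul is a knave.
Leo is a knight.

Verification:
- Frank (knave) says "Paul is a knight" - this is FALSE (a lie) because Paul is a knave.
- Henry (knight) says "At least one of us is a knave" - this is TRUE because Frank and Paul are knaves.
- Paul (knave) says "Leo and I are the same type" - this is FALSE (a lie) because Paul is a knave and Leo is a knight.
- Leo (knight) says "Henry and I are the same type" - this is TRUE because Leo is a knight and Henry is a knight.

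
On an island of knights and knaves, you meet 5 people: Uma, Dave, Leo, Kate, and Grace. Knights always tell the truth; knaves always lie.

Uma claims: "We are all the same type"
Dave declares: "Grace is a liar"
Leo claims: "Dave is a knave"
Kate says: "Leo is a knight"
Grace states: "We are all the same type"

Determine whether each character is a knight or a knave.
Uma is a knave.
Dave is a knight.
Leo is a knave.
Kate is a knave.
Grace is a knave.

Verification:
- Uma (knave) says "We are all the same type" - this is FALSE (a lie) because Dave is a knight and Uma, Leo, Kate, and Grace are knaves.
- Dave (knight) says "Grace is a liar" - this is TRUE because Grace is a knave.
- Leo (knave) says "Dave is a knave" - this is FALSE (a lie) because Dave is a knight.
- Kate (knave) says "Leo is a knight" - this is FALSE (a lie) because Leo is a knave.
- Grace (knave) says "We are all the same type" - this is FALSE (a lie) because Dave is a knight and Uma, Leo, Kate, and Grace are knaves.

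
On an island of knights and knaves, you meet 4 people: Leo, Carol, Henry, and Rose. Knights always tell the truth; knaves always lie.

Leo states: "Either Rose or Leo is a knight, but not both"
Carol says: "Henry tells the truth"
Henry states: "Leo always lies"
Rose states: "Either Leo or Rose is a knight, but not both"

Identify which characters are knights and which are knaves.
Leo is a knave.
Carol is a knight.
Henry is a knight.
Rose is a knave.

Verification:
- Leo (knave) says "Either Rose or Leo is a knight, but not both" - this is FALSE (a lie) because Rose is a knave and Leo is a knave.
- Carol (knight) says "Henry tells the truth" - this is TRUE because Henry is a knight.
- Henry (knight) says "Leo always lies" - this is TRUE because Leo is a knave.
- Rose (knave) says "Either Leo or Rose is a knight, but not both" - this is FALSE (a lie) because Leo is a knave and Rose is a knave.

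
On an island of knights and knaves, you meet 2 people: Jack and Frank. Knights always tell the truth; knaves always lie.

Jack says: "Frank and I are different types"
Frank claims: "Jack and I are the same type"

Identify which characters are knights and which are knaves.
Jack is a knight.
Frank is a knave.

Verification:
- Jack (knight) says "Frank and I are different types" - this is TRUE because Jack is a knight and Frank is a knave.
- Frank (knave) says "Jack and I are the same type" - this is FALSE (a lie) because Frank is a knave and Jack is a knight.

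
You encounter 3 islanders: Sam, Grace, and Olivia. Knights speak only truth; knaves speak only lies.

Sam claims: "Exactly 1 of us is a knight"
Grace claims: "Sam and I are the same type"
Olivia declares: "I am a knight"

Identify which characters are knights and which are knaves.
Sam is a knight.
Grace is a knave.
Olivia is a knave.

Verification:
- Sam (knight) says "Exactly 1 of us is a knight" - this is TRUE because there are 1 knights.
- Grace (knave) says "Sam and I are the same type" - this is FALSE (a lie) because Grace is a knave and Sam is a knight.
- Olivia (knave) says "I am a knight" - this is FALSE (a lie) because Olivia is a knave.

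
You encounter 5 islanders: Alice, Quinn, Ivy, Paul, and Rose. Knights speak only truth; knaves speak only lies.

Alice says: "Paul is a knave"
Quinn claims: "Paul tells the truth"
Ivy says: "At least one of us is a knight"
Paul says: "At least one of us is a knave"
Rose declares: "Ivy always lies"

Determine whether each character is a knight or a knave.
Alice is a knave.
Quinn is a knight.
Ivy is a knight.
Paul is a knight.
Rose is a knave.

Verification:
- Alice (knave) says "Paul is a knave" - this is FALSE (a lie) because Paul is a knight.
- Quinn (knight) says "Paul tells the truth" - this is TRUE because Paul is a knight.
- Ivy (knight) says "At least one of us is a knight" - this is TRUE because Quinn, Ivy, and Paul are knights.
- Paul (knight) says "At least one of us is a knave" - this is TRUE because Alice and Rose are knaves.
- Rose (knave) says "Ivy always lies" - this is FALSE (a lie) because Ivy is a knight.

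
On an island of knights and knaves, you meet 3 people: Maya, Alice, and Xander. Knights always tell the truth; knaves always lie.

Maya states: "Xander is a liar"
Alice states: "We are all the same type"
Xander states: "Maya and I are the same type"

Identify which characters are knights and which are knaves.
Maya is a knight.
Alice is a knave.
Xander is a knave.

Verification:
- Maya (knight) says "Xander is a liar" - this is TRUE because Xander is a knave.
- Alice (knave) says "We are all the same type" - this is FALSE (a lie) because Maya is a knight and Alice and Xander are knaves.
- Xander (knave) says "Maya and I are the same type" - this is FALSE (a lie) because Xander is a knave and Maya is a knight.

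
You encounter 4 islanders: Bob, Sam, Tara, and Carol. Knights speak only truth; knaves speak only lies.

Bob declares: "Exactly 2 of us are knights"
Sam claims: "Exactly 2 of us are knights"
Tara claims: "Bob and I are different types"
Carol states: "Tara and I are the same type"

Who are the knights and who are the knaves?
Bob is a knave.
Sam is a knave.
Tara is a knight.
Carol is a knave.

Verification:
- Bob (knave) says "Exactly 2 of us are knights" - this is FALSE (a lie) because there are 1 knights.
- Sam (knave) says "Exactly 2 of us are knights" - this is FALSE (a lie) because there are 1 knights.
- Tara (knight) says "Bob and I are different types" - this is TRUE because Tara is a knight and Bob is a knave.
- Carol (knave) says "Tara and I are the same type" - this is FALSE (a lie) because Carol is a knave and Tara is a knight.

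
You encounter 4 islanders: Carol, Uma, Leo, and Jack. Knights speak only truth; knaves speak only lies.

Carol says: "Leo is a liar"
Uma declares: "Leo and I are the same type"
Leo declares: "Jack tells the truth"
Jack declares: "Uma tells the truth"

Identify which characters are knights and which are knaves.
Carol is a knave.
Uma is a knight.
Leo is a knight.
Jack is a knight.

Verification:
- Carol (knave) says "Leo is a liar" - this is FALSE (a lie) because Leo is a knight.
- Uma (knight) says "Leo and I are the same type" - this is TRUE because Uma is a knight and Leo is a knight.
- Leo (knight) says "Jack tells the truth" - this is TRUE because Jack is a knight.
- Jack (knight) says "Uma tells the truth" - this is TRUE because Uma is a knight.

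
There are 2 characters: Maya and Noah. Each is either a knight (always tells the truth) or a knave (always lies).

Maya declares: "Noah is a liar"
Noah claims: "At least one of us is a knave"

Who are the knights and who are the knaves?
Maya is a knave.
Noah is a knight.

Verification:
- Maya (knave) says "Noah is a liar" - this is FALSE (a lie) because Noah is a knight.
- Noah (knight) says "At least one of us is a knave" - this is TRUE because Maya is a knave.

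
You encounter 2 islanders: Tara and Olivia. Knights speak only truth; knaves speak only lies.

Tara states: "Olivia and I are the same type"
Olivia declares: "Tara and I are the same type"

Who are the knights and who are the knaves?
Tara is a knight.
Olivia is a knight.

Verification:
- Tara (knight) says "Olivia and I are the same type" - this is TRUE because Tara is a knight and Olivia is a knight.
- Olivia (knight) says "Tara and I are the same type" - this is TRUE because Olivia is a knight and Tara is a knight.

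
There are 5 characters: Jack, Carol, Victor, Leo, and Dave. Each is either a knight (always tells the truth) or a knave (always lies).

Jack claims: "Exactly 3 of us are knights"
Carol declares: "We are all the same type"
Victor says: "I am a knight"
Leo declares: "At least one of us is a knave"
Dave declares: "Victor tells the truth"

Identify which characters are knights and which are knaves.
Jack is a knave.
Carol is a knave.
Victor is a knave.
Leo is a knight.
Dave is a knave.

Verification:
- Jack (knave) says "Exactly 3 of us are knights" - this is FALSE (a lie) because there are 1 knights.
- Carol (knave) says "We are all the same type" - this is FALSE (a lie) because Leo is a knight and Jack, Carol, Victor, and Dave are knaves.
- Victor (knave) says "I am a knight" - this is FALSE (a lie) because Victor is a knave.
- Leo (knight) says "At least one of us is a knave" - this is TRUE because Jack, Carol, Victor, and Dave are knaves.
- Dave (knave) says "Victor tells the truth" - this is FALSE (a lie) because Victor is a knave.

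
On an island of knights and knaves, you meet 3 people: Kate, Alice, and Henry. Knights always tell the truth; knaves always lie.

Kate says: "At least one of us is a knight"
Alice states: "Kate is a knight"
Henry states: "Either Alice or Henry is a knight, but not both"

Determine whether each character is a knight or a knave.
Kate is a knave.
Alice is a knave.
Henry is a knave.

Verification:
- Kate (knave) says "At least one of us is a knight" - this is FALSE (a lie) because no one is a knight.
- Alice (knave) says "Kate is a knight" - this is FALSE (a lie) because Kate is a knave.
- Henry (knave) says "Either Alice or Henry is a knight, but not both" - this is FALSE (a lie) because Alice is a knave and Henry is a knave.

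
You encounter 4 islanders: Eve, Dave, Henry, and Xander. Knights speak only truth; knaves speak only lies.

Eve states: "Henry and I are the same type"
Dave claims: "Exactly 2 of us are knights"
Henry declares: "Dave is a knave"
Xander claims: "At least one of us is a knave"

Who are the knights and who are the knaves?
Eve is a knight.
Dave is a knave.
Henry is a knight.
Xander is a knight.

Verification:
- Eve (knight) says "Henry and I are the same type" - this is TRUE because Eve is a knight and Henry is a knight.
- Dave (knave) says "Exactly 2 of us are knights" - this is FALSE (a lie) because there are 3 knights.
- Henry (knight) says "Dave is a knave" - this is TRUE because Dave is a knave.
- Xander (knight) says "At least one of us is a knave" - this is TRUE because Dave is a knave.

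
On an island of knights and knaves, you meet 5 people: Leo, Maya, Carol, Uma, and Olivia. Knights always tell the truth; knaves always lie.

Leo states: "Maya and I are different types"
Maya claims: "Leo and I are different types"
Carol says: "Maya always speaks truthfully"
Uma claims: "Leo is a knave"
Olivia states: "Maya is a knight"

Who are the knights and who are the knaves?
Leo is a knave.
Maya is a knave.
Carol is a knave.
Uma is a knight.
Olivia is a knave.

Verification:
- Leo (knave) says "Maya and I are different types" - this is FALSE (a lie) because Leo is a knave and Maya is a knave.
- Maya (knave) says "Leo and I are different types" - this is FALSE (a lie) because Maya is a knave and Leo is a knave.
- Carol (knave) says "Maya always speaks truthfully" - this is FALSE (a lie) because Maya is a knave.
- Uma (knight) says "Leo is a knave" - this is TRUE because Leo is a knave.
- Olivia (knave) says "Maya is a knight" - this is FALSE (a lie) because Maya is a knave.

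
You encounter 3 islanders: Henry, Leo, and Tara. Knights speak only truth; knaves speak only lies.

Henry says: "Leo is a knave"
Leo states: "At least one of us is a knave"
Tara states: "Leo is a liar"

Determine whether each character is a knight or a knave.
Henry is a knave.
Leo is a knight.
Tara is a knave.

Verification:
- Henry (knave) says "Leo is a knave" - this is FALSE (a lie) because Leo is a knight.
- Leo (knight) says "At least one of us is a knave" - this is TRUE because Henry and Tara are knaves.
- Tara (knave) says "Leo is a liar" - this is FALSE (a lie) because Leo is a knight.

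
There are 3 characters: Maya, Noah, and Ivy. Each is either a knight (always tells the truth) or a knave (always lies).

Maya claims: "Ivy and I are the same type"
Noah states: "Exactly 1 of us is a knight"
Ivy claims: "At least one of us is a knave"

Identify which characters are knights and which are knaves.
Maya is a knight.
Noah is a knave.
Ivy is a knight.

Verification:
- Maya (knight) says "Ivy and I are the same type" - this is TRUE because Maya is a knight and Ivy is a knight.
- Noah (knave) says "Exactly 1 of us is a knight" - this is FALSE (a lie) because there are 2 knights.
- Ivy (knight) says "At least one of us is a knave" - this is TRUE because Noah is a knave.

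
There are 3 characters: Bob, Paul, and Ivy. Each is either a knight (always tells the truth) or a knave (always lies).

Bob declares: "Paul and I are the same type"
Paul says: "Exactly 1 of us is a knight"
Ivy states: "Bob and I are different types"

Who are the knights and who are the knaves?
Bob is a knave.
Paul is a knight.
Ivy is a knave.

Verification:
- Bob (knave) says "Paul and I are the same type" - this is FALSE (a lie) because Bob is a knave and Paul is a knight.
- Paul (knight) says "Exactly 1 of us is a knight" - this is TRUE because there are 1 knights.
- Ivy (knave) says "Bob and I are different types" - this is FALSE (a lie) because Ivy is a knave and Bob is a knave.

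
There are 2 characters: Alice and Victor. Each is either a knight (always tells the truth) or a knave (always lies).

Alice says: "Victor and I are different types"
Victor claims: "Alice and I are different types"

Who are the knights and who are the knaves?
Alice is a knave.
Victor is a knave.

Verification:
- Alice (knave) says "Victor and I are different types" - this is FALSE (a lie) because Alice is a knave and Victor is a knave.
- Victor (knave) says "Alice and I are different types" - this is FALSE (a lie) because Victor is a knave and Alice is a knave.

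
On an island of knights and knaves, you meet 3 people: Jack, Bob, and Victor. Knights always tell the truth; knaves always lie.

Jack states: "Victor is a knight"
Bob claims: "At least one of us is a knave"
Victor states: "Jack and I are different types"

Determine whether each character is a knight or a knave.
Jack is a knave.
Bob is a knight.
Victor is a knave.

Verification:
- Jack (knave) says "Victor is a knight" - this is FALSE (a lie) because Victor is a knave.
- Bob (knight) says "At least one of us is a knave" - this is TRUE because Jack and Victor are knaves.
- Victor (knave) says "Jack and I are different types" - this is FALSE (a lie) because Victor is a knave and Jack is a knave.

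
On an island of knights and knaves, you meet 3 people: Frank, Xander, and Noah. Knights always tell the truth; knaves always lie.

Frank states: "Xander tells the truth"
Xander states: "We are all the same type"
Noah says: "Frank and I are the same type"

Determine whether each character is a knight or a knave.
Frank is a knight.
Xander is a knight.
Noah is a knight.

Verification:
- Frank (knight) says "Xander tells the truth" - this is TRUE because Xander is a knight.
- Xander (knight) says "We are all the same type" - this is TRUE because Frank, Xander, and Noah are knights.
- Noah (knight) says "Frank and I are the same type" - this is TRUE because Noah is a knight and Frank is a knight.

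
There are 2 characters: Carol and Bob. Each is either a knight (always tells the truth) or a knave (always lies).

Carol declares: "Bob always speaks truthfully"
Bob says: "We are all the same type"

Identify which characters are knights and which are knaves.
Carol is a knight.
Bob is a knight.

Verification:
- Carol (knight) says "Bob always speaks truthfully" - this is TRUE because Bob is a knight.
- Bob (knight) says "We are all the same type" - this is TRUE because Carol and Bob are knights.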